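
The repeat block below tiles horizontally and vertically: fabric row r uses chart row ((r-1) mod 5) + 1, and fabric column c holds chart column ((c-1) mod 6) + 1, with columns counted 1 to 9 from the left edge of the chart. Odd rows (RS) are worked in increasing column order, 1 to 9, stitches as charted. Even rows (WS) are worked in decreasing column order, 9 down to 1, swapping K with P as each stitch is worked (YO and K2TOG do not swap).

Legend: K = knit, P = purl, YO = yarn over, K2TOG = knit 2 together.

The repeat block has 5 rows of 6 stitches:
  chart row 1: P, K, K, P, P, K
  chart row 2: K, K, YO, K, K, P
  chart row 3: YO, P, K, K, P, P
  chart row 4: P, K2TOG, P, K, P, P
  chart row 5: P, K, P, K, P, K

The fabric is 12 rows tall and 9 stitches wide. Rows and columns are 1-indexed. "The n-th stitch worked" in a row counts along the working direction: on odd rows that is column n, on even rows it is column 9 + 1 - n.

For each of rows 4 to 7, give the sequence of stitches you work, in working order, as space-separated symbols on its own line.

Row 4: chart row 4, WS - tiled (columns 1-9): P K2TOG P K P P P K2TOG P; work from column 9 back to 1 with K<->P swapped.
Row 5: chart row 5, RS - tile across columns 1-9 and work as-is.
Row 6: chart row 1, WS - tiled (columns 1-9): P K K P P K P K K; work from column 9 back to 1 with K<->P swapped.
Row 7: chart row 2, RS - tile across columns 1-9 and work as-is.

== ROWS AS WORKED ==
K K2TOG K K K P K K2TOG K
P K P K P K P K P
P P K P K K P P K
K K YO K K P K K YO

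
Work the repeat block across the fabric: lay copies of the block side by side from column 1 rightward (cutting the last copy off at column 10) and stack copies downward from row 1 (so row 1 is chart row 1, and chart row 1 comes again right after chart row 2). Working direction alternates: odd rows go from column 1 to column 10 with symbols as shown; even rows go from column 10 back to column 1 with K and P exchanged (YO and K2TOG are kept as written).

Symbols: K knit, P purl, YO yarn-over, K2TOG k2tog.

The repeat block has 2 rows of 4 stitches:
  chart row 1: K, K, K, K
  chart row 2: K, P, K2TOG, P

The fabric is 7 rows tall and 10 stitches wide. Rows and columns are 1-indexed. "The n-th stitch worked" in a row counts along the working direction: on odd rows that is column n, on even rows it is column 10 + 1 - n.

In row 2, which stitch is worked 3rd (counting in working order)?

Row 2: (2-1) mod 2 = 1, so use chart row 2. Even row -> WS.
Chart row 2 tiled across columns 1-10: K P K2TOG P K P K2TOG P K P
WS row: flip the tiled sequence (start at column 10) and apply K<->P; YO and K2TOG stay.
Row 2 as worked: K P K K2TOG K P K K2TOG K P
The 3rd stitch worked is K.

== STITCH ==
K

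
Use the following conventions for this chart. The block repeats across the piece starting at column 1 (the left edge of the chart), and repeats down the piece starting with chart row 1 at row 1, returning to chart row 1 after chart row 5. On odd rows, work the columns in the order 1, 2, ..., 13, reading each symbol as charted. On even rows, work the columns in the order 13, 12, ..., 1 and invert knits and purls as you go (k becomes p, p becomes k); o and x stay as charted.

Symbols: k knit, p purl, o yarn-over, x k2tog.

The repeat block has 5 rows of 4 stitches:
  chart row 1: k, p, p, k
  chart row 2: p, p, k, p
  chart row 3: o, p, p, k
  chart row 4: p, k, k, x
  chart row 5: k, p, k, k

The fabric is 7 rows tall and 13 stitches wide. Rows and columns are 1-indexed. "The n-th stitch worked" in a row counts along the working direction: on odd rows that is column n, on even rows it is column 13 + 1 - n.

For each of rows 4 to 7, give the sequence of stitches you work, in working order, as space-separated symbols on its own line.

== ROWS AS WORKED ==
k x p p k x p p k x p p k
k p k k k p k k k p k k k
p p k k p p k k p p k k p
p p k p p p k p p p k p p

Derivation:
Row 4: chart row 4, WS - tiled (columns 1-13): p k k x p k k x p k k x p; work from column 13 back to 1 with k<->p swapped.
Row 5: chart row 5, RS - tile across columns 1-13 and work as-is.
Row 6: chart row 1, WS - tiled (columns 1-13): k p p k k p p k k p p k k; work from column 13 back to 1 with k<->p swapped.
Row 7: chart row 2, RS - tile across columns 1-13 and work as-is.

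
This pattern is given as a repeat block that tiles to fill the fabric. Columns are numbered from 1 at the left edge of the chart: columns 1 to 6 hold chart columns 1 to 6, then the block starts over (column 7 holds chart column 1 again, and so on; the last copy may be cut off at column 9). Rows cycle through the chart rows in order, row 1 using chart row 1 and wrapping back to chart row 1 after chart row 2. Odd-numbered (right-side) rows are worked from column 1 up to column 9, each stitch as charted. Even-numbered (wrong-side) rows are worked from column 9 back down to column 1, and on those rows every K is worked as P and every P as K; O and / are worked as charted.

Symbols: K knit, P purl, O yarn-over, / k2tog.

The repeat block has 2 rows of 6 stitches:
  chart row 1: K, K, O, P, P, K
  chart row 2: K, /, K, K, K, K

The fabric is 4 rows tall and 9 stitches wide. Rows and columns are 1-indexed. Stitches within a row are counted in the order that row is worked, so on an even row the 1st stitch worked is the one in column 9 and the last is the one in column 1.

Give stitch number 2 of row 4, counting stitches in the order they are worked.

For row 4: chart row = ((4-1) mod 2) + 1 = 2; this is a WS (even) row.
Chart row 2 tiled across columns 1-9: K / K K K K K / K
WS row: flip the tiled sequence (start at column 9) and apply K<->P; O and / stay.
Row 4 as worked: P / P P P P P / P
Stitch 2 in working order -> /

== STITCH ==
/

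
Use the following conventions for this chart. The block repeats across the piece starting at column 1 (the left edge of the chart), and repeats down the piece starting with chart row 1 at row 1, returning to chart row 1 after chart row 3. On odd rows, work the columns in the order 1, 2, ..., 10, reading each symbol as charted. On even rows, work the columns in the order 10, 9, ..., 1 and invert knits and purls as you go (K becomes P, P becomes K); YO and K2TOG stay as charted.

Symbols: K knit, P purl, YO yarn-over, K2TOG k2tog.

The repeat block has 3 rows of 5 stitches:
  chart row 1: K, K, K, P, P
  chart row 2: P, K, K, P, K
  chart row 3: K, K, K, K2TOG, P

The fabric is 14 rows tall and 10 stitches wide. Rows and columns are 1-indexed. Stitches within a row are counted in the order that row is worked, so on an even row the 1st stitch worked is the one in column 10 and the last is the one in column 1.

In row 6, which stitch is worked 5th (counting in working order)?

For row 6: chart row = ((6-1) mod 3) + 1 = 3; this is a WS (even) row.
Chart row 3 tiled across columns 1-10: K K K K2TOG P K K K K2TOG P
Wrong side: read the tiled row from column 10 down to 1 and exchange K with P (leave YO, K2TOG).
Row 6 as worked: K K2TOG P P P K K2TOG P P P
The 5th stitch worked is P.

Stitch:
P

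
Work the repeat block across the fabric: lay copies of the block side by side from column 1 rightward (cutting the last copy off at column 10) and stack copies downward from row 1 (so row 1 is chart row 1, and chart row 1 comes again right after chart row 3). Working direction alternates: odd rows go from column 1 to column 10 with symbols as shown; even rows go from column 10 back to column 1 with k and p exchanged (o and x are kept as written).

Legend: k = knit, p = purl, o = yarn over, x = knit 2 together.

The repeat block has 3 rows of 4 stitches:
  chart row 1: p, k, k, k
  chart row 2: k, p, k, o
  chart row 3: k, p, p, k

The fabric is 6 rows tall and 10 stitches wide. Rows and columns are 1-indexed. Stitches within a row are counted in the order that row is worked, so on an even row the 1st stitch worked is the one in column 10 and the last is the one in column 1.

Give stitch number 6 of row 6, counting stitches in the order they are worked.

Stitch:
p

Derivation:
Row 6 uses chart row ((6-1) mod 3)+1 = 3. Row 6 is even, so WS.
Chart row 3 tiled across columns 1-10: k p p k k p p k k p
Wrong side: read the tiled row from column 10 down to 1 and exchange k with p (leave o, x).
Row 6 as worked: k p p k k p p k k p
The 6th stitch worked is p.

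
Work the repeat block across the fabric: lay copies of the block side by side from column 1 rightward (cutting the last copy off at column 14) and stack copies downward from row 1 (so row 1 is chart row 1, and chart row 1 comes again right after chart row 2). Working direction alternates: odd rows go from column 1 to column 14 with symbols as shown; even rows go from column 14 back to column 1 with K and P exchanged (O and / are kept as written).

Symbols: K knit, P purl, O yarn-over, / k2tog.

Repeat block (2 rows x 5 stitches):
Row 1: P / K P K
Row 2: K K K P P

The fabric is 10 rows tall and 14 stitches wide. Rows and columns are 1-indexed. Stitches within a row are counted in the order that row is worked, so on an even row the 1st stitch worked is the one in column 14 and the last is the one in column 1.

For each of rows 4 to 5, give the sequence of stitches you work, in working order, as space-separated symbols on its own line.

Row 4: chart row 2, WS - tiled (columns 1-14): K K K P P K K K P P K K K P; work from column 14 back to 1 with K<->P swapped.
Row 5: chart row 1, RS - tile across columns 1-14 and work as-is.

== ROWS AS WORKED ==
K P P P K K P P P K K P P P
P / K P K P / K P K P / K P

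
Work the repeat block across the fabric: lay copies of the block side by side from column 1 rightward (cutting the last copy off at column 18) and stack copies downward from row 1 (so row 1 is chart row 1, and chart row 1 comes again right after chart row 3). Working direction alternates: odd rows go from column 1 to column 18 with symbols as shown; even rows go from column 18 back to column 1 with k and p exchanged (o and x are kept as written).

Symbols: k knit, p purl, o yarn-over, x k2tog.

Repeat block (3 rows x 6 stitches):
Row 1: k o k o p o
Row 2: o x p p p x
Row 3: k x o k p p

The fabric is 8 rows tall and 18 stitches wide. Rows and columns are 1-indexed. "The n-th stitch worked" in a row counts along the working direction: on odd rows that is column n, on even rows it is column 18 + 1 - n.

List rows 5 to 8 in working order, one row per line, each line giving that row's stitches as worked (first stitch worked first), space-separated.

Result:
o x p p p x o x p p p x o x p p p x
k k p o x p k k p o x p k k p o x p
k o k o p o k o k o p o k o k o p o
x k k k x o x k k k x o x k k k x o

Derivation:
Row 5: chart row 2, RS - tile across columns 1-18 and work as-is.
Row 6: chart row 3, WS - tiled (columns 1-18): k x o k p p k x o k p p k x o k p p; work from column 18 back to 1 with k<->p swapped.
Row 7: chart row 1, RS - tile across columns 1-18 and work as-is.
Row 8: chart row 2, WS - tiled (columns 1-18): o x p p p x o x p p p x o x p p p x; work from column 18 back to 1 with k<->p swapped.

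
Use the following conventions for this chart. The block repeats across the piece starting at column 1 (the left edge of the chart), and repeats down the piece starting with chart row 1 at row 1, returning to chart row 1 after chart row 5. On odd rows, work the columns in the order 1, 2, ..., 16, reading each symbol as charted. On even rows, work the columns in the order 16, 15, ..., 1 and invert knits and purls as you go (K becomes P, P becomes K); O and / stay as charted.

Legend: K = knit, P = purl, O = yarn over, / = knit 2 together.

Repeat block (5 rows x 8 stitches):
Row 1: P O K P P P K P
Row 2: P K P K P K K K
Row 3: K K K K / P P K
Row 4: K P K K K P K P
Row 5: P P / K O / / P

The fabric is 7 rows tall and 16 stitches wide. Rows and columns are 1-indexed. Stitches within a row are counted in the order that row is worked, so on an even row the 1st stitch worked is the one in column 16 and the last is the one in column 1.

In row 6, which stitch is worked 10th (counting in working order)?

Stitch:
P

Derivation:
Row 6: (6-1) mod 5 = 0, so use chart row 1. Even row -> WS.
Chart row 1 tiled across columns 1-16: P O K P P P K P P O K P P P K P
Wrong side: read the tiled row from column 16 down to 1 and exchange K with P (leave O, /).
Row 6 as worked: K P K K K P O K K P K K K P O K
Counting 10 along the worked row gives P.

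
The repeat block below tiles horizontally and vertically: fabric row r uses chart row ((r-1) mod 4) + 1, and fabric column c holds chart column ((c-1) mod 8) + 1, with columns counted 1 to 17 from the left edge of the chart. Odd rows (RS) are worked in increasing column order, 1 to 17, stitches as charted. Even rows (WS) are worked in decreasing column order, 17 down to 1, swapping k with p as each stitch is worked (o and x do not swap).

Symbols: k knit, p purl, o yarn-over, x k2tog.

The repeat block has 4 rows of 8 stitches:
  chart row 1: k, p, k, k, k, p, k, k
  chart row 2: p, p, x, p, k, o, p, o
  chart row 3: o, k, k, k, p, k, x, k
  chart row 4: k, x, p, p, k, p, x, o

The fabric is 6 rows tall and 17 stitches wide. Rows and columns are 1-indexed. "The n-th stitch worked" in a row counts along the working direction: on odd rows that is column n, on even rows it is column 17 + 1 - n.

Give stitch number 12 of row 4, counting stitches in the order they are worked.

== STITCH ==
k

Derivation:
Row 4: (4-1) mod 4 = 3, so use chart row 4. Even row -> WS.
Chart row 4 tiled across columns 1-17: k x p p k p x o k x p p k p x o k
WS: work from column 17 back to column 1 (reverse the tiled row), swapping k<->p (o and x unchanged).
Row 4 as worked: p o x k p k k x p o x k p k k x p
Stitch 12 in working order -> k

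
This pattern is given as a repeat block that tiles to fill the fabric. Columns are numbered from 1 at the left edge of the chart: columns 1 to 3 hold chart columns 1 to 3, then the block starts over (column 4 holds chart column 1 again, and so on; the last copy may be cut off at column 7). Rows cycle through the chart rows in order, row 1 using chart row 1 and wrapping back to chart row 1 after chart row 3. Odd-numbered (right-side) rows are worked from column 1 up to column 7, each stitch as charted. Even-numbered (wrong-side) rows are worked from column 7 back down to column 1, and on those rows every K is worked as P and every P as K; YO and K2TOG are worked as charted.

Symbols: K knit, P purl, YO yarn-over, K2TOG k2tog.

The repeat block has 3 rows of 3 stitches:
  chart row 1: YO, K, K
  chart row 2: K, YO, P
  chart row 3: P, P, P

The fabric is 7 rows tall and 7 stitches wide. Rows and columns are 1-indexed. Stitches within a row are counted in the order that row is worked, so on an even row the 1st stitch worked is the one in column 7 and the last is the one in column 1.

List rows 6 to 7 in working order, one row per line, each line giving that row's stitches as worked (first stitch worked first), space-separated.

Result:
K K K K K K K
YO K K YO K K YO

Derivation:
Row 6: chart row 3, WS - tiled (columns 1-7): P P P P P P P; work from column 7 back to 1 with K<->P swapped.
Row 7: chart row 1, RS - tile across columns 1-7 and work as-is.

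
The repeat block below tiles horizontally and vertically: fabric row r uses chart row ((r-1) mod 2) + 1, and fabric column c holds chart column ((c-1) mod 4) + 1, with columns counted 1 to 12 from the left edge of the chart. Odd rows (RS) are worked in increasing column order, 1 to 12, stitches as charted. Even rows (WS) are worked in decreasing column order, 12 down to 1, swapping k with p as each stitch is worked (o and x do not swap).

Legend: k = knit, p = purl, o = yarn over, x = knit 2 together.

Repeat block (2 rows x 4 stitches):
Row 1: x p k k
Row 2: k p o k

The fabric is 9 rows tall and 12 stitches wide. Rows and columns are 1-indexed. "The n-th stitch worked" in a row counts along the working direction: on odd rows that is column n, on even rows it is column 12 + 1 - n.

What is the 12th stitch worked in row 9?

Row 9 uses chart row ((9-1) mod 2)+1 = 1. Row 9 is odd, so RS.
Chart row 1 tiled across columns 1-12: x p k k x p k k x p k k
RS: work column 1 to column 12, symbols as charted — the tiled row is the row as worked.
Counting 12 along the worked row gives k.

== STITCH ==
k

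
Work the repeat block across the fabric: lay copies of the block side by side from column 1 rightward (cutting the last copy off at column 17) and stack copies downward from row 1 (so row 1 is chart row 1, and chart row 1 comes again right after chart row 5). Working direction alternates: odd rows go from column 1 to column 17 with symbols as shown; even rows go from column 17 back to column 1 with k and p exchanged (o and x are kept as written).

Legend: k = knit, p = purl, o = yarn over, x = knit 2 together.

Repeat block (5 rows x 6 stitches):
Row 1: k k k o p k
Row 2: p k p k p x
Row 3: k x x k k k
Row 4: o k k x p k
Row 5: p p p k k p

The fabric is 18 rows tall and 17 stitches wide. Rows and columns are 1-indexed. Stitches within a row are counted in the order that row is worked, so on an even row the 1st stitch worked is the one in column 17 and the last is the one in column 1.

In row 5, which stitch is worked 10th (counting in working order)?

For row 5: chart row = ((5-1) mod 5) + 1 = 5; this is a RS (odd) row.
Chart row 5 tiled across columns 1-17: p p p k k p p p p k k p p p p k k
Right side: take the tiled row as-is (worked left to right from column 1).
Stitch 10 in working order -> k

Stitch:
k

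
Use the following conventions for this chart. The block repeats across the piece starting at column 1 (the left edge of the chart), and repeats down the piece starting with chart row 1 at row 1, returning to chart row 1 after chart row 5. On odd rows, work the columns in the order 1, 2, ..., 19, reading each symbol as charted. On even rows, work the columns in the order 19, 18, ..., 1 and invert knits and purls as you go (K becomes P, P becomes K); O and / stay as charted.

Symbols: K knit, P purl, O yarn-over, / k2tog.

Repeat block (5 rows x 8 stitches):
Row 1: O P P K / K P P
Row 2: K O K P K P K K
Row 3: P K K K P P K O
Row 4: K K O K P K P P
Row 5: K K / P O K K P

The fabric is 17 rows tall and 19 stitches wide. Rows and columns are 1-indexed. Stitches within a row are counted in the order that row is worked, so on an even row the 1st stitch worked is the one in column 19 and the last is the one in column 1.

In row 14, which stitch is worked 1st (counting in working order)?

For row 14: chart row = ((14-1) mod 5) + 1 = 4; this is a WS (even) row.
Chart row 4 tiled across columns 1-19: K K O K P K P P K K O K P K P P K K O
Wrong side: read the tiled row from column 19 down to 1 and exchange K with P (leave O, /).
Row 14 as worked: O P P K K P K P O P P K K P K P O P P
Counting 1 along the worked row gives O.

== STITCH ==
O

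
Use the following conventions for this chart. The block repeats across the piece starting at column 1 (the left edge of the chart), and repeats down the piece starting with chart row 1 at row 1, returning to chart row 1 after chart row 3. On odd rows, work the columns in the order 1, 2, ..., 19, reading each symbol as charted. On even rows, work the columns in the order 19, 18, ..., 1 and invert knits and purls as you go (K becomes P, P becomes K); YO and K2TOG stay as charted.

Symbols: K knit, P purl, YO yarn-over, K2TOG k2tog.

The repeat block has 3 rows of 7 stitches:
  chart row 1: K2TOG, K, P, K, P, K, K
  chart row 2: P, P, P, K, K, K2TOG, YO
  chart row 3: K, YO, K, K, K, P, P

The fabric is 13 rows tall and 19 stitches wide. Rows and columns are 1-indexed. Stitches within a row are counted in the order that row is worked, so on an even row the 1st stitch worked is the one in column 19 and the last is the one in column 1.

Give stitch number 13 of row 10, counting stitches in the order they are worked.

Row 10: (10-1) mod 3 = 0, so use chart row 1. Even row -> WS.
Chart row 1 tiled across columns 1-19: K2TOG K P K P K K K2TOG K P K P K K K2TOG K P K P
Wrong side: read the tiled row from column 19 down to 1 and exchange K with P (leave YO, K2TOG).
Row 10 as worked: K P K P K2TOG P P K P K P K2TOG P P K P K P K2TOG
Stitch 13 in working order -> P

Stitch:
P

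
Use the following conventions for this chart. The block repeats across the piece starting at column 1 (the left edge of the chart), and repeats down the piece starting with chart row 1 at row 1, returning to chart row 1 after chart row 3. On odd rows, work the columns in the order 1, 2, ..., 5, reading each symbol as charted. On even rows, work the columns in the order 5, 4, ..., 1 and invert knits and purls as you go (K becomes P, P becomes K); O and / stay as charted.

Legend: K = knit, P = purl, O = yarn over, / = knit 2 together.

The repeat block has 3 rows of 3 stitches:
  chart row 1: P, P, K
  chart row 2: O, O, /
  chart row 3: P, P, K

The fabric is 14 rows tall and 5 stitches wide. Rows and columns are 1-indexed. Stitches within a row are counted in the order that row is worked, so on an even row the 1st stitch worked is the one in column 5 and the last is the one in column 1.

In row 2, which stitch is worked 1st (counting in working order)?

Stitch:
O

Derivation:
Row 2: (2-1) mod 3 = 1, so use chart row 2. Even row -> WS.
Chart row 2 tiled across columns 1-5: O O / O O
Wrong side: read the tiled row from column 5 down to 1 and exchange K with P (leave O, /).
Row 2 as worked: O O / O O
Counting 1 along the worked row gives O.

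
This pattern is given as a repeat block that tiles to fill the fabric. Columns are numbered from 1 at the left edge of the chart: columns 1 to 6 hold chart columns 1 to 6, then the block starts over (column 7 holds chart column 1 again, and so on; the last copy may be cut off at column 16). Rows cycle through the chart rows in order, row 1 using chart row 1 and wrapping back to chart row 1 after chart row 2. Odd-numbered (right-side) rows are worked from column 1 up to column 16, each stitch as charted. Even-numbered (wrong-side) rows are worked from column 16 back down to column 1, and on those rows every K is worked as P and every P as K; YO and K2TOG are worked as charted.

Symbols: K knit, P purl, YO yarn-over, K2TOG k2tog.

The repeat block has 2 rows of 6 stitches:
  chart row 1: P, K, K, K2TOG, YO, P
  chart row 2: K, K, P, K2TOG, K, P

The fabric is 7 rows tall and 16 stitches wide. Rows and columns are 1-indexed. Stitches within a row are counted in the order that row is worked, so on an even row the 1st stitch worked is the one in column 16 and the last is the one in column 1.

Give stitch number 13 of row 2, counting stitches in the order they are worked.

For row 2: chart row = ((2-1) mod 2) + 1 = 2; this is a WS (even) row.
Chart row 2 tiled across columns 1-16: K K P K2TOG K P K K P K2TOG K P K K P K2TOG
WS row: flip the tiled sequence (start at column 16) and apply K<->P; YO and K2TOG stay.
Row 2 as worked: K2TOG K P P K P K2TOG K P P K P K2TOG K P P
The 13th stitch worked is K2TOG.

== STITCH ==
K2TOG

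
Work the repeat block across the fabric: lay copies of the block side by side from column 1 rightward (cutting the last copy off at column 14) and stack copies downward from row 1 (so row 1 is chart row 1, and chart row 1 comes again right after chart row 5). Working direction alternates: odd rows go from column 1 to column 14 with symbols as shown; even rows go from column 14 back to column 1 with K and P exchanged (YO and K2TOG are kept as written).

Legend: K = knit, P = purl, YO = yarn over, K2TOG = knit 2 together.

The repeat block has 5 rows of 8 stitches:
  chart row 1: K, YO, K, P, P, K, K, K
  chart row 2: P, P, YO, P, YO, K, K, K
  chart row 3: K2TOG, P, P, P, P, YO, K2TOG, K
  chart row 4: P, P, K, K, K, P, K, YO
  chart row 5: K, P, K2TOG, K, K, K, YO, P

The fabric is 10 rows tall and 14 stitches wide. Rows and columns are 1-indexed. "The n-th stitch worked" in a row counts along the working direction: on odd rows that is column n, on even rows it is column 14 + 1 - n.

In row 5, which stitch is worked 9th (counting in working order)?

Stitch:
K

Derivation:
Row 5 uses chart row ((5-1) mod 5)+1 = 5. Row 5 is odd, so RS.
Chart row 5 tiled across columns 1-14: K P K2TOG K K K YO P K P K2TOG K K K
RS: work column 1 to column 14, symbols as charted — the tiled row is the row as worked.
Counting 9 along the worked row gives K.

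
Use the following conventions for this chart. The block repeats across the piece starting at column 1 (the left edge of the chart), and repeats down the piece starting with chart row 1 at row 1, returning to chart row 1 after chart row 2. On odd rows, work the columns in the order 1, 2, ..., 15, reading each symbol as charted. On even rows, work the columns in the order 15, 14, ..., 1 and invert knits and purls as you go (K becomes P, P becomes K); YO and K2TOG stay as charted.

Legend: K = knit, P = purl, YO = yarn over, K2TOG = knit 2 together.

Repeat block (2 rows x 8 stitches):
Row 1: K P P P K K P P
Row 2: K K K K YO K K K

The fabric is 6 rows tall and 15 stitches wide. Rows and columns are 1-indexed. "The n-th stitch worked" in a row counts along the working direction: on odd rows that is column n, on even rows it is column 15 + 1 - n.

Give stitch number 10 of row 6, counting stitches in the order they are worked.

Row 6 uses chart row ((6-1) mod 2)+1 = 2. Row 6 is even, so WS.
Chart row 2 tiled across columns 1-15: K K K K YO K K K K K K K YO K K
WS: work from column 15 back to column 1 (reverse the tiled row), swapping K<->P (YO and K2TOG unchanged).
Row 6 as worked: P P YO P P P P P P P YO P P P P
The 10th stitch worked is P.

Stitch:
P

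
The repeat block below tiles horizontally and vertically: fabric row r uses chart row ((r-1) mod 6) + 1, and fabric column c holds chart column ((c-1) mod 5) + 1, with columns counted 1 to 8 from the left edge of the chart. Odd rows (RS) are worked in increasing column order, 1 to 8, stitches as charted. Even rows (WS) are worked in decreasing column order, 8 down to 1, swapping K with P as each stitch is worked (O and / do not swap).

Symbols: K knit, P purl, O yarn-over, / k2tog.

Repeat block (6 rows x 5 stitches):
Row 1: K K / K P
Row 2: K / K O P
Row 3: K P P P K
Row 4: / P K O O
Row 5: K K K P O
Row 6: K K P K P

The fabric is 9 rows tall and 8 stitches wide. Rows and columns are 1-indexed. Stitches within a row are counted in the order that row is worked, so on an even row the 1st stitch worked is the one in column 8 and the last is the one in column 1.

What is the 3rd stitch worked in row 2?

Row 2 uses chart row ((2-1) mod 6)+1 = 2. Row 2 is even, so WS.
Chart row 2 tiled across columns 1-8: K / K O P K / K
Wrong side: read the tiled row from column 8 down to 1 and exchange K with P (leave O, /).
Row 2 as worked: P / P K O P / P
Counting 3 along the worked row gives P.

Result:
P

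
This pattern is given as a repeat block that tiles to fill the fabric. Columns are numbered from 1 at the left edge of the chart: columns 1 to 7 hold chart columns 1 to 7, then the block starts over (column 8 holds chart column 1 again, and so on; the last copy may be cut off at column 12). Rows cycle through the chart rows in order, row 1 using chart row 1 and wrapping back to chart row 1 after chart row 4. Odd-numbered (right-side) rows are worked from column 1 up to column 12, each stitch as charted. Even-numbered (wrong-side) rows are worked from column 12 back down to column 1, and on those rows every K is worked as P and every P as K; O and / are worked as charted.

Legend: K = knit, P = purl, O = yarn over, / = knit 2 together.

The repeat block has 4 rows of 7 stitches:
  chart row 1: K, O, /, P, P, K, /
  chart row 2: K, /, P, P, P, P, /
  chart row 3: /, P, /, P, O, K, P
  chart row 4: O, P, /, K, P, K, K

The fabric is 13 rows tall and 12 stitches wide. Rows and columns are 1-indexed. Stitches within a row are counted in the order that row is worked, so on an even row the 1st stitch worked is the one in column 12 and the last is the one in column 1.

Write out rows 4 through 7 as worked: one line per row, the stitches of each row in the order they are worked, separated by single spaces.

Result:
K P / K O P P K P / K O
K O / P P K / K O / P P
K K K / P / K K K K / P
/ P / P O K P / P / P O

Derivation:
Row 4: chart row 4, WS - tiled (columns 1-12): O P / K P K K O P / K P; work from column 12 back to 1 with K<->P swapped.
Row 5: chart row 1, RS - tile across columns 1-12 and work as-is.
Row 6: chart row 2, WS - tiled (columns 1-12): K / P P P P / K / P P P; work from column 12 back to 1 with K<->P swapped.
Row 7: chart row 3, RS - tile across columns 1-12 and work as-is.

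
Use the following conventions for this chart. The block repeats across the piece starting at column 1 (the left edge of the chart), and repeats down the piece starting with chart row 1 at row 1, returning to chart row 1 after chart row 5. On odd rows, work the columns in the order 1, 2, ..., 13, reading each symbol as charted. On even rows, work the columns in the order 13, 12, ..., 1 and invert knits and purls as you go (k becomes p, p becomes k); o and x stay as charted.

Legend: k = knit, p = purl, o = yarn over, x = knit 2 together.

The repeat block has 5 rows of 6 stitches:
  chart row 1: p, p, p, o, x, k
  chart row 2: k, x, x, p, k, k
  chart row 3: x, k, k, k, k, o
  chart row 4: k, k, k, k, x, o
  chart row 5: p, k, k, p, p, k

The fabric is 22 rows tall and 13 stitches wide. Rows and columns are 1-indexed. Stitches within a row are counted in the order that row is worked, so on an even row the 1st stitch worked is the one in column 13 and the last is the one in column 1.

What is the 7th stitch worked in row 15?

Result:
p

Derivation:
Row 15 uses chart row ((15-1) mod 5)+1 = 5. Row 15 is odd, so RS.
Chart row 5 tiled across columns 1-13: p k k p p k p k k p p k p
RS row: no reversal, no swap; stitch n worked = column n.
Stitch 7 in working order -> p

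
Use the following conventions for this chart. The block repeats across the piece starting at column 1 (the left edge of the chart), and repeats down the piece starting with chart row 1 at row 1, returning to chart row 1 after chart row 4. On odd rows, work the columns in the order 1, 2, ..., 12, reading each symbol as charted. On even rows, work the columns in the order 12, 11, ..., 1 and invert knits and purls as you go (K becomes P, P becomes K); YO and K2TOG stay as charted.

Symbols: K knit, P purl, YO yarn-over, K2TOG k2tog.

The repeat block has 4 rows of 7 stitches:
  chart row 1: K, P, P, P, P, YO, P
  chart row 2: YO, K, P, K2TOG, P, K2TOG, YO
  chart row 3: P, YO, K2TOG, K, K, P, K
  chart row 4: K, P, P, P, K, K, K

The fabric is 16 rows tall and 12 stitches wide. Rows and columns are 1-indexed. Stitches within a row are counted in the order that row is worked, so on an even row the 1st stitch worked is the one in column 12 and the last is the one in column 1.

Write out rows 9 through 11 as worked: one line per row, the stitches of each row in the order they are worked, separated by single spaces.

Row 9: chart row 1, RS - tile across columns 1-12 and work as-is.
Row 10: chart row 2, WS - tiled (columns 1-12): YO K P K2TOG P K2TOG YO YO K P K2TOG P; work from column 12 back to 1 with K<->P swapped.
Row 11: chart row 3, RS - tile across columns 1-12 and work as-is.

== ROWS AS WORKED ==
K P P P P YO P K P P P P
K K2TOG K P YO YO K2TOG K K2TOG K P YO
P YO K2TOG K K P K P YO K2TOG K K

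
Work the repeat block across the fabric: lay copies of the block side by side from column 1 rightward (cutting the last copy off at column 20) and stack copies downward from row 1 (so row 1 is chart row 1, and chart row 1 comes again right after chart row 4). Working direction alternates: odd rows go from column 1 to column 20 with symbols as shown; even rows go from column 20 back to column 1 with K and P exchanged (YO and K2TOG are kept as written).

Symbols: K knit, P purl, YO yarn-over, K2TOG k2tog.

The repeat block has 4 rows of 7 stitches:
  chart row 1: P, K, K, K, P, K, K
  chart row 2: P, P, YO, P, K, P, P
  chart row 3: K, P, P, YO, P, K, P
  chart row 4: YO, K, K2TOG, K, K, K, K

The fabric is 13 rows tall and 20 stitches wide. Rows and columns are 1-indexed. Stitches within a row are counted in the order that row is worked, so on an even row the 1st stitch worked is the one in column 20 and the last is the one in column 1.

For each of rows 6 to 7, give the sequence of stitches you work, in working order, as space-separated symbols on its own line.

Result:
K P K YO K K K K P K YO K K K K P K YO K K
K P P YO P K P K P P YO P K P K P P YO P K

Derivation:
Row 6: chart row 2, WS - tiled (columns 1-20): P P YO P K P P P P YO P K P P P P YO P K P; work from column 20 back to 1 with K<->P swapped.
Row 7: chart row 3, RS - tile across columns 1-20 and work as-is.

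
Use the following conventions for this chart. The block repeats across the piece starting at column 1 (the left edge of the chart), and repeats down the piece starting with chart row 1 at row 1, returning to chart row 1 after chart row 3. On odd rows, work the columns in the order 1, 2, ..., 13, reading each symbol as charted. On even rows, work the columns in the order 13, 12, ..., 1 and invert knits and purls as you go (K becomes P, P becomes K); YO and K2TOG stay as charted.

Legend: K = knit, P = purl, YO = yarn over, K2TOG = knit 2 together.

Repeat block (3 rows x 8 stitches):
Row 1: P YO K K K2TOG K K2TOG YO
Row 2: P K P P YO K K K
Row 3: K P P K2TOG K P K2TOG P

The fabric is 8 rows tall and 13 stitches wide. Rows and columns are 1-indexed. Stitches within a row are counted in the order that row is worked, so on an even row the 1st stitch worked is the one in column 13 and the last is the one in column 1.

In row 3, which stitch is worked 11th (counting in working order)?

== STITCH ==
P

Derivation:
Row 3 uses chart row ((3-1) mod 3)+1 = 3. Row 3 is odd, so RS.
Chart row 3 tiled across columns 1-13: K P P K2TOG K P K2TOG P K P P K2TOG K
RS: work column 1 to column 13, symbols as charted — the tiled row is the row as worked.
Stitch 11 in working order -> P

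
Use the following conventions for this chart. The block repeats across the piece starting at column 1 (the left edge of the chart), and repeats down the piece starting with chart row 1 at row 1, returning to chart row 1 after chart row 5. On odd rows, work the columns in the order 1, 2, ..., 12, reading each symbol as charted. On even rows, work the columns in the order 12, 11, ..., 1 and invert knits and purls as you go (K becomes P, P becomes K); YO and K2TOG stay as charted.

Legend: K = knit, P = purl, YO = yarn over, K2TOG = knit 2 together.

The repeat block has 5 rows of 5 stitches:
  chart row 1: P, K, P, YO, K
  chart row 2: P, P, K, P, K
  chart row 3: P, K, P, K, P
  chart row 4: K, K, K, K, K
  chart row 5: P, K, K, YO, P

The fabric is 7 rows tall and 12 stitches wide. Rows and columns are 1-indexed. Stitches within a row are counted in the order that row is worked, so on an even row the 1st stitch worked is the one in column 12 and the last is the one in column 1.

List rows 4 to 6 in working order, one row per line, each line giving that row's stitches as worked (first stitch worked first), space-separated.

Row 4: chart row 4, WS - tiled (columns 1-12): K K K K K K K K K K K K; work from column 12 back to 1 with K<->P swapped.
Row 5: chart row 5, RS - tile across columns 1-12 and work as-is.
Row 6: chart row 1, WS - tiled (columns 1-12): P K P YO K P K P YO K P K; work from column 12 back to 1 with K<->P swapped.

Result:
P P P P P P P P P P P P
P K K YO P P K K YO P P K
P K P YO K P K P YO K P K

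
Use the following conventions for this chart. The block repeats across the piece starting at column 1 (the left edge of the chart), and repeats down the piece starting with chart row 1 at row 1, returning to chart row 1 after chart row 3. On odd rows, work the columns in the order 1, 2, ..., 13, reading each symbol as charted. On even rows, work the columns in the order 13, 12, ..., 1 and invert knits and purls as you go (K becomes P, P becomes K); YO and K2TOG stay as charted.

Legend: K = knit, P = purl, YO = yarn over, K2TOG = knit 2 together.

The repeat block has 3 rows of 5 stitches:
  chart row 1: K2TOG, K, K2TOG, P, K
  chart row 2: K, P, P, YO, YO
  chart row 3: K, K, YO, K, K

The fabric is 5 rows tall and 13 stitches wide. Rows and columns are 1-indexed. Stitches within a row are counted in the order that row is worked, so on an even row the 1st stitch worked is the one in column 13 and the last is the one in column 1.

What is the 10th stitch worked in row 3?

Result:
K

Derivation:
Row 3 uses chart row ((3-1) mod 3)+1 = 3. Row 3 is odd, so RS.
Chart row 3 tiled across columns 1-13: K K YO K K K K YO K K K K YO
Right side: take the tiled row as-is (worked left to right from column 1).
Stitch 10 in working order -> K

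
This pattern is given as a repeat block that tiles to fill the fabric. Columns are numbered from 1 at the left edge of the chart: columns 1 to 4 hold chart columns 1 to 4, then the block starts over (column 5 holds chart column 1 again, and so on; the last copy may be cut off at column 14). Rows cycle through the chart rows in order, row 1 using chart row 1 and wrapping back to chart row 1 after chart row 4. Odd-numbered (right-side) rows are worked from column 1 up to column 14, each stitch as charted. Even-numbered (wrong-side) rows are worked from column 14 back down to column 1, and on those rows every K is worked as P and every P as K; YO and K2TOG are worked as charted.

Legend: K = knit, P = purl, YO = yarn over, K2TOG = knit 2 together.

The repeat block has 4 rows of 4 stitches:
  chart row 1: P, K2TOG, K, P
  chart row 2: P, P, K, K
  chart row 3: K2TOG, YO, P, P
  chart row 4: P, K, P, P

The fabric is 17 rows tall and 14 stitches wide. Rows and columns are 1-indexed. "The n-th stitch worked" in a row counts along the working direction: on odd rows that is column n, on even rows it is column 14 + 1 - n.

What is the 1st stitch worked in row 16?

Result:
P

Derivation:
For row 16: chart row = ((16-1) mod 4) + 1 = 4; this is a WS (even) row.
Chart row 4 tiled across columns 1-14: P K P P P K P P P K P P P K
WS: work from column 14 back to column 1 (reverse the tiled row), swapping K<->P (YO and K2TOG unchanged).
Row 16 as worked: P K K K P K K K P K K K P K
Stitch 1 in working order -> P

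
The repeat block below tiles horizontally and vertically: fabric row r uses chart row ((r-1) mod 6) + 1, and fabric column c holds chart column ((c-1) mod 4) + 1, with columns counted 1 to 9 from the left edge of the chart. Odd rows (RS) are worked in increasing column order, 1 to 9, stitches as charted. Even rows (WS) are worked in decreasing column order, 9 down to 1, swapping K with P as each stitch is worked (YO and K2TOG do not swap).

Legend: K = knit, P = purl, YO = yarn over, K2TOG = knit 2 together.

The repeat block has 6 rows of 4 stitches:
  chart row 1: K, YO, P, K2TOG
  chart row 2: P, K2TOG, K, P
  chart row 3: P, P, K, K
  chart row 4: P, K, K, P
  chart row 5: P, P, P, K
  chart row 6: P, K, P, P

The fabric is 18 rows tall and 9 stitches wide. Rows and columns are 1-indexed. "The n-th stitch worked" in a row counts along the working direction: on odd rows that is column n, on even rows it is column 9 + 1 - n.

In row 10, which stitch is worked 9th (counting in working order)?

Row 10 uses chart row ((10-1) mod 6)+1 = 4. Row 10 is even, so WS.
Chart row 4 tiled across columns 1-9: P K K P P K K P P
Wrong side: read the tiled row from column 9 down to 1 and exchange K with P (leave YO, K2TOG).
Row 10 as worked: K K P P K K P P K
The 9th stitch worked is K.

== STITCH ==
K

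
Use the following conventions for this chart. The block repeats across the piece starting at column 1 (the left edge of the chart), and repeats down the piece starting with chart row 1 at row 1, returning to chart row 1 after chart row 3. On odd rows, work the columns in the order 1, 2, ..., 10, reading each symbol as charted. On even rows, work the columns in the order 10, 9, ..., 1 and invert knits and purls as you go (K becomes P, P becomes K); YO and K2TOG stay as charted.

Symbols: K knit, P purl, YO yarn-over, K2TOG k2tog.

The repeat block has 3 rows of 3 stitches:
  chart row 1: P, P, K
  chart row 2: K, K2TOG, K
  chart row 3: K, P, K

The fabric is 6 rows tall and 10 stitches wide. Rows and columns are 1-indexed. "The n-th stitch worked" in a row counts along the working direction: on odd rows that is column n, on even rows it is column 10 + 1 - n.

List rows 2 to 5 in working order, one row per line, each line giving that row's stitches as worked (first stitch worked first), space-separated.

Result:
P P K2TOG P P K2TOG P P K2TOG P
K P K K P K K P K K
K P K K P K K P K K
K K2TOG K K K2TOG K K K2TOG K K

Derivation:
Row 2: chart row 2, WS - tiled (columns 1-10): K K2TOG K K K2TOG K K K2TOG K K; work from column 10 back to 1 with K<->P swapped.
Row 3: chart row 3, RS - tile across columns 1-10 and work as-is.
Row 4: chart row 1, WS - tiled (columns 1-10): P P K P P K P P K P; work from column 10 back to 1 with K<->P swapped.
Row 5: chart row 2, RS - tile across columns 1-10 and work as-is.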